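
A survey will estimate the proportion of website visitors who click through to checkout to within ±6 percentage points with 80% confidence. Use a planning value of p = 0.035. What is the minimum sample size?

For a proportion with margin E = 0.06 at 80% confidence, z = 1.282.
n = p̂(1−p̂)(z/E)² = 0.035 × 0.965 × (1.282/0.06)² = 15.42
Round up: n = 16.

n = 16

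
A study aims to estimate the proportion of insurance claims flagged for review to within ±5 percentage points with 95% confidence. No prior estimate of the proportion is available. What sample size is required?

n = 385

For a proportion with margin E = 0.05 at 95% confidence, z = 1.960.
With no prior estimate, use p = 0.5, which maximizes p(1−p) at 0.25.
n = 0.25 × (z/E)² = 0.25 × (1.960/0.05)² = 384.16
Round up: n = 385.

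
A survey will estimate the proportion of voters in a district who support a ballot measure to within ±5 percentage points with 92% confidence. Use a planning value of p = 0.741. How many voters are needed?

For a proportion with margin E = 0.05 at 92% confidence, z = 1.751.
n = p̂(1−p̂)(z/E)² = 0.741 × 0.259 × (1.751/0.05)² = 235.37
Round up: n = 236.

236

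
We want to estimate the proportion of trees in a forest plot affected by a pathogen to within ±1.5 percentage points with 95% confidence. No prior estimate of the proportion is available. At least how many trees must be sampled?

4269

For a proportion with margin E = 0.015 at 95% confidence, z = 1.960.
With no prior estimate, use p = 0.5, which maximizes p(1−p) at 0.25.
n = 0.25 × (z/E)² = 0.25 × (1.960/0.015)² = 4268.44
Round up: n = 4269.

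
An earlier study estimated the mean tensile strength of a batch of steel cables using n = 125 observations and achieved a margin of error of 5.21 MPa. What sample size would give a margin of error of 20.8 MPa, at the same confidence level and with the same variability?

8

Margin of error scales as 1/√n, so n₂ = n₁·(E₁/E₂)².
n₂ = 125 × (5.21/20.8)² = 125 × 0.06274 = 7.84
Round up: n₂ = 8.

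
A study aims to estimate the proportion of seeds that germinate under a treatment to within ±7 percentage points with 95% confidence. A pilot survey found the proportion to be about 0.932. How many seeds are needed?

For a proportion with margin E = 0.07 at 95% confidence, z = 1.960.
n = p̂(1−p̂)(z/E)² = 0.932 × 0.068 × (1.960/0.07)² = 49.69
Round up: n = 50.

50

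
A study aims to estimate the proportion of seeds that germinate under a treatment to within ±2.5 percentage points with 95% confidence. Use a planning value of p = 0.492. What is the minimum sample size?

For a proportion with margin E = 0.025 at 95% confidence, z = 1.960.
n = p̂(1−p̂)(z/E)² = 0.492 × 0.508 × (1.960/0.025)² = 1536.25
Round up: n = 1537.

1537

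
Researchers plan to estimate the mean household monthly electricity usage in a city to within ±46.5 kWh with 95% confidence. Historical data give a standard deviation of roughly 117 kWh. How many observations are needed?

For a mean, the margin of error is E = z·σ/√n, so n = (zσ/E)².
At 95% confidence, z = 1.960.
n = (1.960 × 117 / 46.5)² = 24.32
Round up: n = 25.

n = 25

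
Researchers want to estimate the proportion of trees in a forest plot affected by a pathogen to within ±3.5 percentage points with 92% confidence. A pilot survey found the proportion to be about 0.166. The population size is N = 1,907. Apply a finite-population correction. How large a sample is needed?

For a proportion with margin E = 0.035 at 92% confidence, z = 1.751.
n = p̂(1−p̂)(z/E)² = 0.166 × 0.834 × (1.751/0.035)² = 346.51 — call this n₀.
Finite-population correction with N = 1,907: n = n₀ / (1 + (n₀−1)/N) = 346.51 / 1.181 = 293.40
Round up: n = 294.

294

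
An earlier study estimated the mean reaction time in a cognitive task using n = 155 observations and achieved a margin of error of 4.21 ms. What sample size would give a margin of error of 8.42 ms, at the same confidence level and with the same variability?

Margin of error scales as 1/√n, so n₂ = n₁·(E₁/E₂)².
n₂ = 155 × (4.21/8.42)² = 155 × 0.25 = 38.75
Round up: n₂ = 39.

n = 39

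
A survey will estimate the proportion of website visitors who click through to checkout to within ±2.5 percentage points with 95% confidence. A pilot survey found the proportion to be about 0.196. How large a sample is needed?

969

For a proportion with margin E = 0.025 at 95% confidence, z = 1.960.
n = p̂(1−p̂)(z/E)² = 0.196 × 0.804 × (1.960/0.025)² = 968.60
Round up: n = 969.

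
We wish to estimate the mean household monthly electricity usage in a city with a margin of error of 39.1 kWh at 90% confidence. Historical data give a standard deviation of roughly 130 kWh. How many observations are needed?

30

For a mean, the margin of error is E = z·σ/√n, so n = (zσ/E)².
At 90% confidence, z = 1.645.
n = (1.645 × 130 / 39.1)² = 29.91
Round up: n = 30.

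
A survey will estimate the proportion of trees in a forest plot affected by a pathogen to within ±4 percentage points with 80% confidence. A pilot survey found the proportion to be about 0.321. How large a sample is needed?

224

For a proportion with margin E = 0.04 at 80% confidence, z = 1.282.
n = p̂(1−p̂)(z/E)² = 0.321 × 0.679 × (1.282/0.04)² = 223.89
Round up: n = 224.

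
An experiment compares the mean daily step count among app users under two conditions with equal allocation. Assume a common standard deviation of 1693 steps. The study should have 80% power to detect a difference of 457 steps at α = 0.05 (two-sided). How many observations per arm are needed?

216 per group

For two equal groups, n per group = 2·((z_{α/2} + z_β)·σ/δ)².
z_{α/2} = 1.960; z_β = 0.842 (power 80%).
n = 2 × (2.802 × 1693 / 457)² = 2 × 107.75 = 215.50
Round up: n = 216 per group.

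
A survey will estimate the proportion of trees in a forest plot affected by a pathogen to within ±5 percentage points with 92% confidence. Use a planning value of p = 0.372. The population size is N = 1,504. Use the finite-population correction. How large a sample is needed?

241

For a proportion with margin E = 0.05 at 92% confidence, z = 1.751.
n = p̂(1−p̂)(z/E)² = 0.372 × 0.628 × (1.751/0.05)² = 286.51 — call this n₀.
Finite-population correction with N = 1,504: n = n₀ / (1 + (n₀−1)/N) = 286.51 / 1.19 = 240.76
Round up: n = 241.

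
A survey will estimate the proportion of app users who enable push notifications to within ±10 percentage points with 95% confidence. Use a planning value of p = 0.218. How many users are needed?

For a proportion with margin E = 0.1 at 95% confidence, z = 1.960.
n = p̂(1−p̂)(z/E)² = 0.218 × 0.782 × (1.960/0.1)² = 65.49
Round up: n = 66.

66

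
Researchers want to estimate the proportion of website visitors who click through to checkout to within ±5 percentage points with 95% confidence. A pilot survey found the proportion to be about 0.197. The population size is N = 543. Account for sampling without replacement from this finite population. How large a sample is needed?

For a proportion with margin E = 0.05 at 95% confidence, z = 1.960.
n = p̂(1−p̂)(z/E)² = 0.197 × 0.803 × (1.960/0.05)² = 243.08 — call this n₀.
Finite-population correction with N = 543: n = n₀ / (1 + (n₀−1)/N) = 243.08 / 1.446 = 168.11
Round up: n = 169.

169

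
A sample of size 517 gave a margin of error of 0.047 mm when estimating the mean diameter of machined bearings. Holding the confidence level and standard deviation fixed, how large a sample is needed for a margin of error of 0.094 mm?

130

Margin of error scales as 1/√n, so n₂ = n₁·(E₁/E₂)².
n₂ = 517 × (0.047/0.094)² = 517 × 0.25 = 129.25
Round up: n₂ = 130.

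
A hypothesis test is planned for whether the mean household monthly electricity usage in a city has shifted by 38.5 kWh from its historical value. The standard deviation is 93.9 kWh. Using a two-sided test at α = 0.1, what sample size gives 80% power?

37

For a one-sample z-test, n = ((z_{α/2} + z_β)·σ/δ)².
z_{α/2} = 1.645 (two-sided α = 0.1); z_β = 0.842 (power 80% → β = 0.2).
n = (2.487 × 93.9 / 38.5)² = 36.79
Round up: n = 37.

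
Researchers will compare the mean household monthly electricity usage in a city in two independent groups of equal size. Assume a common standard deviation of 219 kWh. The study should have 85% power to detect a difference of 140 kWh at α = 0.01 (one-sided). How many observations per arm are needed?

56 per group

For two equal groups, n per group = 2·((z_α + z_β)·σ/δ)².
z_α = 2.326; z_β = 1.036 (power 85%).
n = 2 × (3.362 × 219 / 140)² = 2 × 27.66 = 55.32
Round up: n = 56 per group.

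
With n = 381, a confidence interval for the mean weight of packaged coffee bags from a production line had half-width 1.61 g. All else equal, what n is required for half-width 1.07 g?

Margin of error scales as 1/√n, so n₂ = n₁·(E₁/E₂)².
n₂ = 381 × (1.61/1.07)² = 381 × 2.264 = 862.58
Round up: n₂ = 863.

863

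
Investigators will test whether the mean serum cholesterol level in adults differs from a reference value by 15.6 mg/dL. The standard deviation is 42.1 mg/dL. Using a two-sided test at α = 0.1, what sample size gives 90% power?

63

For a one-sample z-test, n = ((z_{α/2} + z_β)·σ/δ)².
z_{α/2} = 1.645 (two-sided α = 0.1); z_β = 1.282 (power 90% → β = 0.1).
n = (2.927 × 42.1 / 15.6)² = 62.40
Round up: n = 63.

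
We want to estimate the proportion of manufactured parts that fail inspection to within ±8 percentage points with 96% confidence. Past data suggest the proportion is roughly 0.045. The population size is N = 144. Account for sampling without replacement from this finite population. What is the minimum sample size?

24

For a proportion with margin E = 0.08 at 96% confidence, z = 2.054.
n = p̂(1−p̂)(z/E)² = 0.045 × 0.955 × (2.054/0.08)² = 28.33 — call this n₀.
Finite-population correction with N = 144: n = n₀ / (1 + (n₀−1)/N) = 28.33 / 1.19 = 23.81
Round up: n = 24.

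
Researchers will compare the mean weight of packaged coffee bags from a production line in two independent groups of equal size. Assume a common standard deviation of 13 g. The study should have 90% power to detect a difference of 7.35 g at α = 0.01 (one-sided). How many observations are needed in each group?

For two equal groups, n per group = 2·((z_α + z_β)·σ/δ)².
z_α = 2.326; z_β = 1.282 (power 90%).
n = 2 × (3.608 × 13 / 7.35)² = 2 × 40.72 = 81.44
Round up: n = 82 per group.

82 per group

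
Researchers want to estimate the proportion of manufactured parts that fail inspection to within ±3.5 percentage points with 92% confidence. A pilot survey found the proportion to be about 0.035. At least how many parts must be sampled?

For a proportion with margin E = 0.035 at 92% confidence, z = 1.751.
n = p̂(1−p̂)(z/E)² = 0.035 × 0.965 × (1.751/0.035)² = 84.53
Round up: n = 85.

85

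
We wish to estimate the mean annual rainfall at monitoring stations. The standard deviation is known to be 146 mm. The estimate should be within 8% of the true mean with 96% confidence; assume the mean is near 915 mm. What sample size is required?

For a mean, the margin of error is E = z·σ/√n, so n = (zσ/E)².
At 96% confidence, z = 2.054.
E = 8% of 915 = 73.2 mm.
n = (2.054 × 146 / 73.2)² = 16.78
Round up: n = 17.

n = 17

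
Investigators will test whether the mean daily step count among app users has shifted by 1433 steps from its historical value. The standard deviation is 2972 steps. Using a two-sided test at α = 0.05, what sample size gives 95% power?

56

For a one-sample z-test, n = ((z_{α/2} + z_β)·σ/δ)².
z_{α/2} = 1.960 (two-sided α = 0.05); z_β = 1.645 (power 95% → β = 0.05).
n = (3.605 × 2972 / 1433)² = 55.90
Round up: n = 56.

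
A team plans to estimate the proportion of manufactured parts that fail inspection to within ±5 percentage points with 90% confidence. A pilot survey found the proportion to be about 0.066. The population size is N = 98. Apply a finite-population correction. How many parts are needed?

For a proportion with margin E = 0.05 at 90% confidence, z = 1.645.
n = p̂(1−p̂)(z/E)² = 0.066 × 0.934 × (1.645/0.05)² = 66.72 — call this n₀.
Finite-population correction with N = 98: n = n₀ / (1 + (n₀−1)/N) = 66.72 / 1.671 = 39.93
Round up: n = 40.

40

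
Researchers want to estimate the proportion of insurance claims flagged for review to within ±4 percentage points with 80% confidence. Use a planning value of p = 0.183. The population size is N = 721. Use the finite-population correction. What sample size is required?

127

For a proportion with margin E = 0.04 at 80% confidence, z = 1.282.
n = p̂(1−p̂)(z/E)² = 0.183 × 0.817 × (1.282/0.04)² = 153.58 — call this n₀.
Finite-population correction with N = 721: n = n₀ / (1 + (n₀−1)/N) = 153.58 / 1.212 = 126.72
Round up: n = 127.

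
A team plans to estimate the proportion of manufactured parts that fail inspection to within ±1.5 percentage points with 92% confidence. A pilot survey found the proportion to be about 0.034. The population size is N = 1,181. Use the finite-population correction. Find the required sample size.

For a proportion with margin E = 0.015 at 92% confidence, z = 1.751.
n = p̂(1−p̂)(z/E)² = 0.034 × 0.966 × (1.751/0.015)² = 447.55 — call this n₀.
Finite-population correction with N = 1,181: n = n₀ / (1 + (n₀−1)/N) = 447.55 / 1.378 = 324.78
Round up: n = 325.

n = 325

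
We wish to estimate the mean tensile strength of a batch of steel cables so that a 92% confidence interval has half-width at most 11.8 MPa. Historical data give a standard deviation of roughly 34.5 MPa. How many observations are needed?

For a mean, the margin of error is E = z·σ/√n, so n = (zσ/E)².
At 92% confidence, z = 1.751.
n = (1.751 × 34.5 / 11.8)² = 26.21
Round up: n = 27.

n = 27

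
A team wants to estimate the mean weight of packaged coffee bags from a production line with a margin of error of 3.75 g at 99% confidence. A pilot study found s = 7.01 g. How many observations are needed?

n = 24

For a mean, the margin of error is E = z·σ/√n, so n = (zσ/E)².
At 99% confidence, z = 2.576.
n = (2.576 × 7.01 / 3.75)² = 23.19
Round up: n = 24.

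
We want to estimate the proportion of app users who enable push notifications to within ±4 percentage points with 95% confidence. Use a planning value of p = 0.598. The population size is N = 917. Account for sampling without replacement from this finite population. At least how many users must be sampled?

355

For a proportion with margin E = 0.04 at 95% confidence, z = 1.960.
n = p̂(1−p̂)(z/E)² = 0.598 × 0.402 × (1.960/0.04)² = 577.19 — call this n₀.
Finite-population correction with N = 917: n = n₀ / (1 + (n₀−1)/N) = 577.19 / 1.628 = 354.54
Round up: n = 355.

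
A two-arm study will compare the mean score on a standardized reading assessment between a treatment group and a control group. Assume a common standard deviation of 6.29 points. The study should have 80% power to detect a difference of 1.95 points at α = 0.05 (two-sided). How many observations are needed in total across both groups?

328 total

For two equal groups, n per group = 2·((z_{α/2} + z_β)·σ/δ)².
z_{α/2} = 1.960; z_β = 0.842 (power 80%).
n = 2 × (2.802 × 6.29 / 1.95)² = 2 × 81.69 = 163.38
Round up: n = 164 per group.
Total across both groups: 2 × 164 = 328.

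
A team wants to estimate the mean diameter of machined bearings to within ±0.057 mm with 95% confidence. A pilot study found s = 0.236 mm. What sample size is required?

66

For a mean, the margin of error is E = z·σ/√n, so n = (zσ/E)².
At 95% confidence, z = 1.960.
n = (1.960 × 0.236 / 0.057)² = 65.85
Round up: n = 66.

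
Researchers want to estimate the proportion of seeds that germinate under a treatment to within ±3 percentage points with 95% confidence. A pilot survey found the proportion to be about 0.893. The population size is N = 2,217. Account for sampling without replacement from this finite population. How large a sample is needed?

345

For a proportion with margin E = 0.03 at 95% confidence, z = 1.960.
n = p̂(1−p̂)(z/E)² = 0.893 × 0.107 × (1.960/0.03)² = 407.85 — call this n₀.
Finite-population correction with N = 2,217: n = n₀ / (1 + (n₀−1)/N) = 407.85 / 1.184 = 344.47
Round up: n = 345.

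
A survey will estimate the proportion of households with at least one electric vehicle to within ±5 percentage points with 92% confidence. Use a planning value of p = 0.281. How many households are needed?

248

For a proportion with margin E = 0.05 at 92% confidence, z = 1.751.
n = p̂(1−p̂)(z/E)² = 0.281 × 0.719 × (1.751/0.05)² = 247.78
Round up: n = 248.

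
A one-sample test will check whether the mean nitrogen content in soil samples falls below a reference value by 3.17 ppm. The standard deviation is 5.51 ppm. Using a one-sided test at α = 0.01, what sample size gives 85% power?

For a one-sample z-test, n = ((z_α + z_β)·σ/δ)².
z_α = 2.326 (one-sided α = 0.01); z_β = 1.036 (power 85% → β = 0.15).
n = (3.362 × 5.51 / 3.17)² = 34.15
Round up: n = 35.

35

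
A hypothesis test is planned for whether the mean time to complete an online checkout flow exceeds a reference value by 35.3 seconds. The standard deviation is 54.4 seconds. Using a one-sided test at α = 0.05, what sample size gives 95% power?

For a one-sample z-test, n = ((z_α + z_β)·σ/δ)².
z_α = 1.645 (one-sided α = 0.05); z_β = 1.645 (power 95% → β = 0.05).
n = (3.290 × 54.4 / 35.3)² = 25.71
Round up: n = 26.

26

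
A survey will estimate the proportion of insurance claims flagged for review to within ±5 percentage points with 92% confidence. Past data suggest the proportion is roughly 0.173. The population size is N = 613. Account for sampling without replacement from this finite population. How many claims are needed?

For a proportion with margin E = 0.05 at 92% confidence, z = 1.751.
n = p̂(1−p̂)(z/E)² = 0.173 × 0.827 × (1.751/0.05)² = 175.46 — call this n₀.
Finite-population correction with N = 613: n = n₀ / (1 + (n₀−1)/N) = 175.46 / 1.285 = 136.54
Round up: n = 137.

137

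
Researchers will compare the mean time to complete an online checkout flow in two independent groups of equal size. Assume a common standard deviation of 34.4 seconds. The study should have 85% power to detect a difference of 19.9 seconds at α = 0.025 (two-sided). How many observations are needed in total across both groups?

For two equal groups, n per group = 2·((z_{α/2} + z_β)·σ/δ)².
z_{α/2} = 2.241; z_β = 1.036 (power 85%).
n = 2 × (3.277 × 34.4 / 19.9)² = 2 × 32.09 = 64.18
Round up: n = 65 per group.
Total across both groups: 2 × 65 = 130.

130 total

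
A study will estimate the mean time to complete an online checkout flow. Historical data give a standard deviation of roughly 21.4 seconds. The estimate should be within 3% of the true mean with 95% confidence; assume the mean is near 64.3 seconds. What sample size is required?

For a mean, the margin of error is E = z·σ/√n, so n = (zσ/E)².
At 95% confidence, z = 1.960.
E = 3% of 64.3 = 1.929 seconds.
n = (1.960 × 21.4 / 1.929)² = 472.80
Round up: n = 473.

n = 473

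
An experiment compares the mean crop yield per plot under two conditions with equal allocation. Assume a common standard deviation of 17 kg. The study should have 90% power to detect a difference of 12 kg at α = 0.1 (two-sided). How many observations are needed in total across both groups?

70 total

For two equal groups, n per group = 2·((z_{α/2} + z_β)·σ/δ)².
z_{α/2} = 1.645; z_β = 1.282 (power 90%).
n = 2 × (2.927 × 17 / 12)² = 2 × 17.19 = 34.38
Round up: n = 35 per group.
Total across both groups: 2 × 35 = 70.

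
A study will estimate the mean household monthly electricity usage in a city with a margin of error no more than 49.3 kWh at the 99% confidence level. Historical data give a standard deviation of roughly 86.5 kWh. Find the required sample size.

For a mean, the margin of error is E = z·σ/√n, so n = (zσ/E)².
At 99% confidence, z = 2.576.
n = (2.576 × 86.5 / 49.3)² = 20.43
Round up: n = 21.

21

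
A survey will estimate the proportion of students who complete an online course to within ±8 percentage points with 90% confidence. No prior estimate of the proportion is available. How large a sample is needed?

For a proportion with margin E = 0.08 at 90% confidence, z = 1.645.
With no prior estimate, use p = 0.5, which maximizes p(1−p) at 0.25.
n = 0.25 × (z/E)² = 0.25 × (1.645/0.08)² = 105.70
Round up: n = 106.

106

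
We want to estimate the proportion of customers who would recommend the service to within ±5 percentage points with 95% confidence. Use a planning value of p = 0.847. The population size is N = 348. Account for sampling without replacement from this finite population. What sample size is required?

For a proportion with margin E = 0.05 at 95% confidence, z = 1.960.
n = p̂(1−p̂)(z/E)² = 0.847 × 0.153 × (1.960/0.05)² = 199.13 — call this n₀.
Finite-population correction with N = 348: n = n₀ / (1 + (n₀−1)/N) = 199.13 / 1.569 = 126.92
Round up: n = 127.

127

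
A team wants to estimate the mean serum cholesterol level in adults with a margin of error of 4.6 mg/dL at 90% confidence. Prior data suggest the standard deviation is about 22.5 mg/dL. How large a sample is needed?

For a mean, the margin of error is E = z·σ/√n, so n = (zσ/E)².
At 90% confidence, z = 1.645.
n = (1.645 × 22.5 / 4.6)² = 64.74
Round up: n = 65.

65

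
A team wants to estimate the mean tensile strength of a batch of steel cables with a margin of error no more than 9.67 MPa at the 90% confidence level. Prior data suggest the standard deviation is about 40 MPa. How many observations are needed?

47

For a mean, the margin of error is E = z·σ/√n, so n = (zσ/E)².
At 90% confidence, z = 1.645.
n = (1.645 × 40 / 9.67)² = 46.30
Round up: n = 47.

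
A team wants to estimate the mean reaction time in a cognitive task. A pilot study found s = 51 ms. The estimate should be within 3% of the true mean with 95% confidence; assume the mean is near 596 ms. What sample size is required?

For a mean, the margin of error is E = z·σ/√n, so n = (zσ/E)².
At 95% confidence, z = 1.960.
E = 3% of 596 = 17.88 ms.
n = (1.960 × 51 / 17.88)² = 31.25
Round up: n = 32.

32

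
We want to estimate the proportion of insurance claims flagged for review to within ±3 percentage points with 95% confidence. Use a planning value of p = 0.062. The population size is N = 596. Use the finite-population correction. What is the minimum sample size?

For a proportion with margin E = 0.03 at 95% confidence, z = 1.960.
n = p̂(1−p̂)(z/E)² = 0.062 × 0.938 × (1.960/0.03)² = 248.24 — call this n₀.
Finite-population correction with N = 596: n = n₀ / (1 + (n₀−1)/N) = 248.24 / 1.415 = 175.43
Round up: n = 176.

176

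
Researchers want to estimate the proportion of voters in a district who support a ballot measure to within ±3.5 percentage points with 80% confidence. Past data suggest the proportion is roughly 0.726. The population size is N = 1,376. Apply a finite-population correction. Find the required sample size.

224

For a proportion with margin E = 0.035 at 80% confidence, z = 1.282.
n = p̂(1−p̂)(z/E)² = 0.726 × 0.274 × (1.282/0.035)² = 266.89 — call this n₀.
Finite-population correction with N = 1,376: n = n₀ / (1 + (n₀−1)/N) = 266.89 / 1.193 = 223.71
Round up: n = 224.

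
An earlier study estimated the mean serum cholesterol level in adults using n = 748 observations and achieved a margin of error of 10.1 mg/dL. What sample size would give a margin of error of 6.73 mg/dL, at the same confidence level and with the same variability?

Margin of error scales as 1/√n, so n₂ = n₁·(E₁/E₂)².
n₂ = 748 × (10.1/6.73)² = 748 × 2.252 = 1684.50
Round up: n₂ = 1685.

1685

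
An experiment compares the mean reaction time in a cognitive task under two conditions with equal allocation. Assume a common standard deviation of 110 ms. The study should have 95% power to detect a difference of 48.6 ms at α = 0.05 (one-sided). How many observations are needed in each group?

For two equal groups, n per group = 2·((z_α + z_β)·σ/δ)².
z_α = 1.645; z_β = 1.645 (power 95%).
n = 2 × (3.290 × 110 / 48.6)² = 2 × 55.45 = 110.90
Round up: n = 111 per group.

111 per group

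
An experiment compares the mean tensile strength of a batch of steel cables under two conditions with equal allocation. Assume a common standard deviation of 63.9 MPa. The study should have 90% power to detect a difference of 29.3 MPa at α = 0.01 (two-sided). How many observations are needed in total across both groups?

284 total

For two equal groups, n per group = 2·((z_{α/2} + z_β)·σ/δ)².
z_{α/2} = 2.576; z_β = 1.282 (power 90%).
n = 2 × (3.858 × 63.9 / 29.3)² = 2 × 70.79 = 141.58
Round up: n = 142 per group.
Total across both groups: 2 × 142 = 284.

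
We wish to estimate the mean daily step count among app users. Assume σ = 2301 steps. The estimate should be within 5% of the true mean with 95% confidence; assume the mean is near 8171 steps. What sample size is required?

For a mean, the margin of error is E = z·σ/√n, so n = (zσ/E)².
At 95% confidence, z = 1.960.
E = 5% of 8171 = 408.6 steps.
n = (1.960 × 2301 / 408.6)² = 121.86
Round up: n = 122.

122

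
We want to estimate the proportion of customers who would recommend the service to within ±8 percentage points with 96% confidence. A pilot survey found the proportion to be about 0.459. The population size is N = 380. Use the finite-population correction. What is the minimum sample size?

For a proportion with margin E = 0.08 at 96% confidence, z = 2.054.
n = p̂(1−p̂)(z/E)² = 0.459 × 0.541 × (2.054/0.08)² = 163.69 — call this n₀.
Finite-population correction with N = 380: n = n₀ / (1 + (n₀−1)/N) = 163.69 / 1.428 = 114.63
Round up: n = 115.

115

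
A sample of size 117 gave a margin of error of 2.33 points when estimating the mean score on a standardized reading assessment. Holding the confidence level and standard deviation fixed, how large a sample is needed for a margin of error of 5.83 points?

19

Margin of error scales as 1/√n, so n₂ = n₁·(E₁/E₂)².
n₂ = 117 × (2.33/5.83)² = 117 × 0.1597 = 18.68
Round up: n₂ = 19.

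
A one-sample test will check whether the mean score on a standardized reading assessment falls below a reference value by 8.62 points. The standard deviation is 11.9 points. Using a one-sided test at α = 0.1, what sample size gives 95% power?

17

For a one-sample z-test, n = ((z_α + z_β)·σ/δ)².
z_α = 1.282 (one-sided α = 0.1); z_β = 1.645 (power 95% → β = 0.05).
n = (2.927 × 11.9 / 8.62)² = 16.33
Round up: n = 17.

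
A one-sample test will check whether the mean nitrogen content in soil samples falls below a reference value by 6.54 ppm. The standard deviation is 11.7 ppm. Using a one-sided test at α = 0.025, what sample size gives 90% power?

For a one-sample z-test, n = ((z_α + z_β)·σ/δ)².
z_α = 1.960 (one-sided α = 0.025); z_β = 1.282 (power 90% → β = 0.1).
n = (3.242 × 11.7 / 6.54)² = 33.64
Round up: n = 34.

34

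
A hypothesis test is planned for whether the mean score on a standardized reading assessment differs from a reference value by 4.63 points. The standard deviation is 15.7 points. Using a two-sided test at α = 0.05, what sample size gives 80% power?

For a one-sample z-test, n = ((z_{α/2} + z_β)·σ/δ)².
z_{α/2} = 1.960 (two-sided α = 0.05); z_β = 0.842 (power 80% → β = 0.2).
n = (2.802 × 15.7 / 4.63)² = 90.28
Round up: n = 91.

91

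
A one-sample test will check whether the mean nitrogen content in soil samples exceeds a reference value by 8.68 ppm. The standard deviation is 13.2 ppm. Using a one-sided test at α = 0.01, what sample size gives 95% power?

For a one-sample z-test, n = ((z_α + z_β)·σ/δ)².
z_α = 2.326 (one-sided α = 0.01); z_β = 1.645 (power 95% → β = 0.05).
n = (3.971 × 13.2 / 8.68)² = 36.47
Round up: n = 37.

37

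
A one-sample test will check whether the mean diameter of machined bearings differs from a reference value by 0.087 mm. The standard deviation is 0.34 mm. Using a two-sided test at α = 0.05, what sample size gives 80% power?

120

For a one-sample z-test, n = ((z_{α/2} + z_β)·σ/δ)².
z_{α/2} = 1.960 (two-sided α = 0.05); z_β = 0.842 (power 80% → β = 0.2).
n = (2.802 × 0.34 / 0.087)² = 119.91
Round up: n = 120.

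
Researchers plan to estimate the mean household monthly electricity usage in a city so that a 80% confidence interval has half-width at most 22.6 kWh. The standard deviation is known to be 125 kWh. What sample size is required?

For a mean, the margin of error is E = z·σ/√n, so n = (zσ/E)².
At 80% confidence, z = 1.282.
n = (1.282 × 125 / 22.6)² = 50.28
Round up: n = 51.

51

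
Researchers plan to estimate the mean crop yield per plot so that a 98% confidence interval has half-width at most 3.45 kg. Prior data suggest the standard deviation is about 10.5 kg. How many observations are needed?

For a mean, the margin of error is E = z·σ/√n, so n = (zσ/E)².
At 98% confidence, z = 2.326.
n = (2.326 × 10.5 / 3.45)² = 50.11
Round up: n = 51.

51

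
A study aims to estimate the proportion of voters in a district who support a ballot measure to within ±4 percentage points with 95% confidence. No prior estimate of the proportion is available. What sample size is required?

For a proportion with margin E = 0.04 at 95% confidence, z = 1.960.
With no prior estimate, use p = 0.5, which maximizes p(1−p) at 0.25.
n = 0.25 × (z/E)² = 0.25 × (1.960/0.04)² = 600.25
Round up: n = 601.

601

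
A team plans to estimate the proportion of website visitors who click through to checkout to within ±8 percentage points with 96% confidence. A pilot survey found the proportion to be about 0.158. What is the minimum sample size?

For a proportion with margin E = 0.08 at 96% confidence, z = 2.054.
n = p̂(1−p̂)(z/E)² = 0.158 × 0.842 × (2.054/0.08)² = 87.70
Round up: n = 88.

88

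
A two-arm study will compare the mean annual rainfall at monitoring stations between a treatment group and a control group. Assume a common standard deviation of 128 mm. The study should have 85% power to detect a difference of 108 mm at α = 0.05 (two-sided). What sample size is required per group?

26 per group

For two equal groups, n per group = 2·((z_{α/2} + z_β)·σ/δ)².
z_{α/2} = 1.960; z_β = 1.036 (power 85%).
n = 2 × (2.996 × 128 / 108)² = 2 × 12.61 = 25.22
Round up: n = 26 per group.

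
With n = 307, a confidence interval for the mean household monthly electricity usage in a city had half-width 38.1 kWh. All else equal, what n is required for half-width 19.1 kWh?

Margin of error scales as 1/√n, so n₂ = n₁·(E₁/E₂)².
n₂ = 307 × (38.1/19.1)² = 307 × 3.979 = 1221.55
Round up: n₂ = 1222.

n = 1222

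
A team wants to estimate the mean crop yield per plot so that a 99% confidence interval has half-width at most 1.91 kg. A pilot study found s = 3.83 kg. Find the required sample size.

27

For a mean, the margin of error is E = z·σ/√n, so n = (zσ/E)².
At 99% confidence, z = 2.576.
n = (2.576 × 3.83 / 1.91)² = 26.68
Round up: n = 27.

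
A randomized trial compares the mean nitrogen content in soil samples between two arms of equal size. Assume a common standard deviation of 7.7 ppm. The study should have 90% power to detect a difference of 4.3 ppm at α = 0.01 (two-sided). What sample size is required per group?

96 per group

For two equal groups, n per group = 2·((z_{α/2} + z_β)·σ/δ)².
z_{α/2} = 2.576; z_β = 1.282 (power 90%).
n = 2 × (3.858 × 7.7 / 4.3)² = 2 × 47.73 = 95.46
Round up: n = 96 per group.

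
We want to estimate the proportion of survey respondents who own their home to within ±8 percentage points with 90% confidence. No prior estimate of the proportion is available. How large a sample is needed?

For a proportion with margin E = 0.08 at 90% confidence, z = 1.645.
With no prior estimate, use p = 0.5, which maximizes p(1−p) at 0.25.
n = 0.25 × (z/E)² = 0.25 × (1.645/0.08)² = 105.70
Round up: n = 106.

n = 106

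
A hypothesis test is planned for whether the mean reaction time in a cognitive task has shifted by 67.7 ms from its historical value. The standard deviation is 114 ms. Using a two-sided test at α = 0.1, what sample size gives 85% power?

n = 21

For a one-sample z-test, n = ((z_{α/2} + z_β)·σ/δ)².
z_{α/2} = 1.645 (two-sided α = 0.1); z_β = 1.036 (power 85% → β = 0.15).
n = (2.681 × 114 / 67.7)² = 20.38
Round up: n = 21.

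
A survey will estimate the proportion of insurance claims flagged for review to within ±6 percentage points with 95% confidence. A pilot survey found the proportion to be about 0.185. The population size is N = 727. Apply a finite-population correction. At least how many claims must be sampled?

For a proportion with margin E = 0.06 at 95% confidence, z = 1.960.
n = p̂(1−p̂)(z/E)² = 0.185 × 0.815 × (1.960/0.06)² = 160.89 — call this n₀.
Finite-population correction with N = 727: n = n₀ / (1 + (n₀−1)/N) = 160.89 / 1.22 = 131.88
Round up: n = 132.

132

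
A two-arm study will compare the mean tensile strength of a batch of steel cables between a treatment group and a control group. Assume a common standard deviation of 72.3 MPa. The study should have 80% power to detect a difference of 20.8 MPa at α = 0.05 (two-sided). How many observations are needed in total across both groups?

380 total

For two equal groups, n per group = 2·((z_{α/2} + z_β)·σ/δ)².
z_{α/2} = 1.960; z_β = 0.842 (power 80%).
n = 2 × (2.802 × 72.3 / 20.8)² = 2 × 94.86 = 189.72
Round up: n = 190 per group.
Total across both groups: 2 × 190 = 380.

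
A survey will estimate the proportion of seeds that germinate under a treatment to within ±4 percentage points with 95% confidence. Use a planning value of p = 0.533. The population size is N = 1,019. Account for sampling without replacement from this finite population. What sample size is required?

n = 377

For a proportion with margin E = 0.04 at 95% confidence, z = 1.960.
n = p̂(1−p̂)(z/E)² = 0.533 × 0.467 × (1.960/0.04)² = 597.64 — call this n₀.
Finite-population correction with N = 1,019: n = n₀ / (1 + (n₀−1)/N) = 597.64 / 1.586 = 376.82
Round up: n = 377.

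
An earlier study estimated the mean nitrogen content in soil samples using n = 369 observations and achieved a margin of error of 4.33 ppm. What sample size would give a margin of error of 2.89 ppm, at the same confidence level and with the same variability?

829

Margin of error scales as 1/√n, so n₂ = n₁·(E₁/E₂)².
n₂ = 369 × (4.33/2.89)² = 369 × 2.245 = 828.41
Round up: n₂ = 829.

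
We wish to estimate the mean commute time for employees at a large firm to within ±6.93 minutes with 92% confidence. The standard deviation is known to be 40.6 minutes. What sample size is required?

For a mean, the margin of error is E = z·σ/√n, so n = (zσ/E)².
At 92% confidence, z = 1.751.
n = (1.751 × 40.6 / 6.93)² = 105.23
Round up: n = 106.

106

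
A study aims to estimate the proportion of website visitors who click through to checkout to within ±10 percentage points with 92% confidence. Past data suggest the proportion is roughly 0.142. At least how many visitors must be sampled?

For a proportion with margin E = 0.1 at 92% confidence, z = 1.751.
n = p̂(1−p̂)(z/E)² = 0.142 × 0.858 × (1.751/0.1)² = 37.35
Round up: n = 38.

38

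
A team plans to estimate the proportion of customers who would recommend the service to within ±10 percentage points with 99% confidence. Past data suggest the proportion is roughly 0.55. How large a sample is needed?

For a proportion with margin E = 0.1 at 99% confidence, z = 2.576.
n = p̂(1−p̂)(z/E)² = 0.55 × 0.45 × (2.576/0.1)² = 164.24
Round up: n = 165.

165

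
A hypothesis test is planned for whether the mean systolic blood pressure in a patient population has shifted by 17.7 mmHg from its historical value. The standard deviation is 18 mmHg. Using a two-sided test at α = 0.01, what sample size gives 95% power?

19

For a one-sample z-test, n = ((z_{α/2} + z_β)·σ/δ)².
z_{α/2} = 2.576 (two-sided α = 0.01); z_β = 1.645 (power 95% → β = 0.05).
n = (4.221 × 18 / 17.7)² = 18.43
Round up: n = 19.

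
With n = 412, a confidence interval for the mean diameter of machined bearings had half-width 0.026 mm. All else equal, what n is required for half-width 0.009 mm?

3439

Margin of error scales as 1/√n, so n₂ = n₁·(E₁/E₂)².
n₂ = 412 × (0.026/0.009)² = 412 × 8.346 = 3438.55
Round up: n₂ = 3439.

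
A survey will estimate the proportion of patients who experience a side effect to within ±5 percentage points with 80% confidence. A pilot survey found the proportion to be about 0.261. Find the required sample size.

127

For a proportion with margin E = 0.05 at 80% confidence, z = 1.282.
n = p̂(1−p̂)(z/E)² = 0.261 × 0.739 × (1.282/0.05)² = 126.80
Round up: n = 127.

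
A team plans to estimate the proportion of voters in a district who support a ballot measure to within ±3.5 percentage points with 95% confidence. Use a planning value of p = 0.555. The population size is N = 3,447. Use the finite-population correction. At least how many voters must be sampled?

For a proportion with margin E = 0.035 at 95% confidence, z = 1.960.
n = p̂(1−p̂)(z/E)² = 0.555 × 0.445 × (1.960/0.035)² = 774.51 — call this n₀.
Finite-population correction with N = 3,447: n = n₀ / (1 + (n₀−1)/N) = 774.51 / 1.224 = 632.77
Round up: n = 633.

633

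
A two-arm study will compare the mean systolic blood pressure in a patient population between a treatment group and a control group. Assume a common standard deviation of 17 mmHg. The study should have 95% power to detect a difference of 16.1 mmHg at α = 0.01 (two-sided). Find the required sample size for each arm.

For two equal groups, n per group = 2·((z_{α/2} + z_β)·σ/δ)².
z_{α/2} = 2.576; z_β = 1.645 (power 95%).
n = 2 × (4.221 × 17 / 16.1)² = 2 × 19.86 = 39.72
Round up: n = 40 per group.

40 per group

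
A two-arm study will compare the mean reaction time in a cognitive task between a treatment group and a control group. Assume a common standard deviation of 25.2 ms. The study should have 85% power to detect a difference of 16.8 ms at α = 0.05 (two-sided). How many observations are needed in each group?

For two equal groups, n per group = 2·((z_{α/2} + z_β)·σ/δ)².
z_{α/2} = 1.960; z_β = 1.036 (power 85%).
n = 2 × (2.996 × 25.2 / 16.8)² = 2 × 20.20 = 40.40
Round up: n = 41 per group.

41 per group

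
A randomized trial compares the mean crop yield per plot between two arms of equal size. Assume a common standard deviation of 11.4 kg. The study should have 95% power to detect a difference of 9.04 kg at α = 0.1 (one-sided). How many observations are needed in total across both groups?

For two equal groups, n per group = 2·((z_α + z_β)·σ/δ)².
z_α = 1.282; z_β = 1.645 (power 95%).
n = 2 × (2.927 × 11.4 / 9.04)² = 2 × 13.62 = 27.24
Round up: n = 28 per group.
Total across both groups: 2 × 28 = 56.

56 total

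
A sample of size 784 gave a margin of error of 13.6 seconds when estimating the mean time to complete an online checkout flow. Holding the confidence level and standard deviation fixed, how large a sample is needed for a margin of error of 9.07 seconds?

1763

Margin of error scales as 1/√n, so n₂ = n₁·(E₁/E₂)².
n₂ = 784 × (13.6/9.07)² = 784 × 2.248 = 1762.43
Round up: n₂ = 1763.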